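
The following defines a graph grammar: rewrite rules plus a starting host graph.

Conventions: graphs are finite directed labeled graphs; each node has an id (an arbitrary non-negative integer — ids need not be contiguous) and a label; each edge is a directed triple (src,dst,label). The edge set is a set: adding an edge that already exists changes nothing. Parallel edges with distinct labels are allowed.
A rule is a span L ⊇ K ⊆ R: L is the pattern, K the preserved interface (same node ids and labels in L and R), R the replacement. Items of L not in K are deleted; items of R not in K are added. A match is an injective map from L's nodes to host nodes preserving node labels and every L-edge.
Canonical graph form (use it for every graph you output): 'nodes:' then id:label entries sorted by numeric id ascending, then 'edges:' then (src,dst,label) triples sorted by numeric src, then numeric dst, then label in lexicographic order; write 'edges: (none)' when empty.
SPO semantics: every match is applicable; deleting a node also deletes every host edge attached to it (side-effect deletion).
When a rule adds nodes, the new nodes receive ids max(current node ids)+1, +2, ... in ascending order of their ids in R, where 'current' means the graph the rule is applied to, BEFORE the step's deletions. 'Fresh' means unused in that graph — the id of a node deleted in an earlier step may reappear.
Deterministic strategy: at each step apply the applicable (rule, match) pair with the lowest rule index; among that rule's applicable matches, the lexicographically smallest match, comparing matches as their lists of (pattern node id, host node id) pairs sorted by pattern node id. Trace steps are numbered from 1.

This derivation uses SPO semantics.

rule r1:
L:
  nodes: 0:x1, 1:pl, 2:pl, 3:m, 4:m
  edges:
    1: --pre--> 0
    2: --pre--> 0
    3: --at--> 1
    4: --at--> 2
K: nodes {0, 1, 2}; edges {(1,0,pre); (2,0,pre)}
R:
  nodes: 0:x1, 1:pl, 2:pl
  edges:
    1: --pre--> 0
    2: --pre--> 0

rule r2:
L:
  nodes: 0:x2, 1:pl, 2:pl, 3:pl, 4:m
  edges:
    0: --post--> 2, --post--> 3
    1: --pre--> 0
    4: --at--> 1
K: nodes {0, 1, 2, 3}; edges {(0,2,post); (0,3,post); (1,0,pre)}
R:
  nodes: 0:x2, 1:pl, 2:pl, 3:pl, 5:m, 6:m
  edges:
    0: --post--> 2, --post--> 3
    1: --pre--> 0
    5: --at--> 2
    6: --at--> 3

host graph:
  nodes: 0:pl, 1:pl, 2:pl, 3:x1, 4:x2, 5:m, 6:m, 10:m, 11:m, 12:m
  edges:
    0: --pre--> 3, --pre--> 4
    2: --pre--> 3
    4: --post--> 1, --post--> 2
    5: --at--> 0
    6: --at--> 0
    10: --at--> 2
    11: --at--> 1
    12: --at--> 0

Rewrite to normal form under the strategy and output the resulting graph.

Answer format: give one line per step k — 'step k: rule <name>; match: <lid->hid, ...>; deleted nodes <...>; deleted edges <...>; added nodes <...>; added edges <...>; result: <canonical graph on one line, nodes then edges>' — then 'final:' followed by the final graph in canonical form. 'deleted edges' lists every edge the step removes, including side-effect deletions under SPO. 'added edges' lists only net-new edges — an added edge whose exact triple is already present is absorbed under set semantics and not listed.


step 1: rule r1; match: 0->3, 1->0, 2->2, 3->5, 4->10; deleted nodes 5, 10; deleted edges (5,0,at); (10,2,at); added nodes (none); added edges (none); result: nodes: 0:pl, 1:pl, 2:pl, 3:x1, 4:x2, 6:m, 11:m, 12:m edges: (0,3,pre); (0,4,pre); (2,3,pre); (4,1,post); (4,2,post); (6,0,at); (11,1,at); (12,0,at)
step 2: rule r2; match: 0->4, 1->0, 2->1, 3->2, 4->6; deleted nodes 6; deleted edges (6,0,at); added nodes 13, 14; added edges (13,1,at); (14,2,at); result: nodes: 0:pl, 1:pl, 2:pl, 3:x1, 4:x2, 11:m, 12:m, 13:m, 14:m edges: (0,3,pre); (0,4,pre); (2,3,pre); (4,1,post); (4,2,post); (11,1,at); (12,0,at); (13,1,at); (14,2,at)
step 3: rule r1; match: 0->3, 1->0, 2->2, 3->12, 4->14; deleted nodes 12, 14; deleted edges (12,0,at); (14,2,at); added nodes (none); added edges (none); result: nodes: 0:pl, 1:pl, 2:pl, 3:x1, 4:x2, 11:m, 13:m edges: (0,3,pre); (0,4,pre); (2,3,pre); (4,1,post); (4,2,post); (11,1,at); (13,1,at)
final:
nodes: 0:pl, 1:pl, 2:pl, 3:x1, 4:x2, 11:m, 13:m
edges: (0,3,pre); (0,4,pre); (2,3,pre); (4,1,post); (4,2,post); (11,1,at); (13,1,at)


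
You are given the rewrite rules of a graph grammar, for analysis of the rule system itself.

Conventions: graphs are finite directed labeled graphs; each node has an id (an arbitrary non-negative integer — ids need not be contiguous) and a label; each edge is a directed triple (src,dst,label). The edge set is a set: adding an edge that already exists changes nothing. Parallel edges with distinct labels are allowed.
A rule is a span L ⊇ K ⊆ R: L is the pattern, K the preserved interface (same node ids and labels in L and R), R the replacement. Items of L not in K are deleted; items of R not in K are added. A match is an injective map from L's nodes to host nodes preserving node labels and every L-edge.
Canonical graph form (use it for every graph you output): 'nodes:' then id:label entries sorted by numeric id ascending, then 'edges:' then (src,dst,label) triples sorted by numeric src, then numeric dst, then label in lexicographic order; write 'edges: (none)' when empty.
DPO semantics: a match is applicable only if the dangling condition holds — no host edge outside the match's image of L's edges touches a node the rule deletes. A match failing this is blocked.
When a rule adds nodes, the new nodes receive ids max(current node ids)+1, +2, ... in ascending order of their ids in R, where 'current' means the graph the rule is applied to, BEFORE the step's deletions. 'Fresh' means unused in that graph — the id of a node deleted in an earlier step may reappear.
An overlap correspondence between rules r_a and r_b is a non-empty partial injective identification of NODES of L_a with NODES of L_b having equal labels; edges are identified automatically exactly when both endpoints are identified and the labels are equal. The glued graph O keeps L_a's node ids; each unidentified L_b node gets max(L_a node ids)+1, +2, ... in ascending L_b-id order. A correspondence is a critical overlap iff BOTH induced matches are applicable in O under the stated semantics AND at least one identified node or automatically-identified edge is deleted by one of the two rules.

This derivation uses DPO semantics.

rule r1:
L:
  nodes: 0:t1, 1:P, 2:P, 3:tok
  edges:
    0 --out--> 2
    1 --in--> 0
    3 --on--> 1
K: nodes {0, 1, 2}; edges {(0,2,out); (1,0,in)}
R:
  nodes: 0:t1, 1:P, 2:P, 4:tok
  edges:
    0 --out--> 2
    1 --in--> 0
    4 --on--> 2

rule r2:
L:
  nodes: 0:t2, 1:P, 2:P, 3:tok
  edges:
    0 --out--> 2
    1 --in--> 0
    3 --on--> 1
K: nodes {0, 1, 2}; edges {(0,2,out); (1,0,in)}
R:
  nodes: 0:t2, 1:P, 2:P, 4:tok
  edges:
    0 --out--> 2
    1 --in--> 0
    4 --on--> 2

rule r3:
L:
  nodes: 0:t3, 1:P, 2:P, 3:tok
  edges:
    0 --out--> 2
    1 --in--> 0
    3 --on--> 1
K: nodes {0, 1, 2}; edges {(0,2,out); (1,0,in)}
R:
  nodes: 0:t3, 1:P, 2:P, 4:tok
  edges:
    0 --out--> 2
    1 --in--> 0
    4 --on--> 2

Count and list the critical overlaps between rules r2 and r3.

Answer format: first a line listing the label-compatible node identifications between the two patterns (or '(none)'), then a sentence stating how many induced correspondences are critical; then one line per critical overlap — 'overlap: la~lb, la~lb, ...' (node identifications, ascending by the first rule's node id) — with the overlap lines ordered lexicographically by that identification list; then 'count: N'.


label-compatible node identifications between L(r2) and L(r3): 1~1, 1~2, 2~1, 2~2, 3~3
2 of the induced correspondences are critical overlaps of r2 and r3.
overlap: 1~1, 2~2, 3~3
overlap: 1~1, 3~3
count: 2


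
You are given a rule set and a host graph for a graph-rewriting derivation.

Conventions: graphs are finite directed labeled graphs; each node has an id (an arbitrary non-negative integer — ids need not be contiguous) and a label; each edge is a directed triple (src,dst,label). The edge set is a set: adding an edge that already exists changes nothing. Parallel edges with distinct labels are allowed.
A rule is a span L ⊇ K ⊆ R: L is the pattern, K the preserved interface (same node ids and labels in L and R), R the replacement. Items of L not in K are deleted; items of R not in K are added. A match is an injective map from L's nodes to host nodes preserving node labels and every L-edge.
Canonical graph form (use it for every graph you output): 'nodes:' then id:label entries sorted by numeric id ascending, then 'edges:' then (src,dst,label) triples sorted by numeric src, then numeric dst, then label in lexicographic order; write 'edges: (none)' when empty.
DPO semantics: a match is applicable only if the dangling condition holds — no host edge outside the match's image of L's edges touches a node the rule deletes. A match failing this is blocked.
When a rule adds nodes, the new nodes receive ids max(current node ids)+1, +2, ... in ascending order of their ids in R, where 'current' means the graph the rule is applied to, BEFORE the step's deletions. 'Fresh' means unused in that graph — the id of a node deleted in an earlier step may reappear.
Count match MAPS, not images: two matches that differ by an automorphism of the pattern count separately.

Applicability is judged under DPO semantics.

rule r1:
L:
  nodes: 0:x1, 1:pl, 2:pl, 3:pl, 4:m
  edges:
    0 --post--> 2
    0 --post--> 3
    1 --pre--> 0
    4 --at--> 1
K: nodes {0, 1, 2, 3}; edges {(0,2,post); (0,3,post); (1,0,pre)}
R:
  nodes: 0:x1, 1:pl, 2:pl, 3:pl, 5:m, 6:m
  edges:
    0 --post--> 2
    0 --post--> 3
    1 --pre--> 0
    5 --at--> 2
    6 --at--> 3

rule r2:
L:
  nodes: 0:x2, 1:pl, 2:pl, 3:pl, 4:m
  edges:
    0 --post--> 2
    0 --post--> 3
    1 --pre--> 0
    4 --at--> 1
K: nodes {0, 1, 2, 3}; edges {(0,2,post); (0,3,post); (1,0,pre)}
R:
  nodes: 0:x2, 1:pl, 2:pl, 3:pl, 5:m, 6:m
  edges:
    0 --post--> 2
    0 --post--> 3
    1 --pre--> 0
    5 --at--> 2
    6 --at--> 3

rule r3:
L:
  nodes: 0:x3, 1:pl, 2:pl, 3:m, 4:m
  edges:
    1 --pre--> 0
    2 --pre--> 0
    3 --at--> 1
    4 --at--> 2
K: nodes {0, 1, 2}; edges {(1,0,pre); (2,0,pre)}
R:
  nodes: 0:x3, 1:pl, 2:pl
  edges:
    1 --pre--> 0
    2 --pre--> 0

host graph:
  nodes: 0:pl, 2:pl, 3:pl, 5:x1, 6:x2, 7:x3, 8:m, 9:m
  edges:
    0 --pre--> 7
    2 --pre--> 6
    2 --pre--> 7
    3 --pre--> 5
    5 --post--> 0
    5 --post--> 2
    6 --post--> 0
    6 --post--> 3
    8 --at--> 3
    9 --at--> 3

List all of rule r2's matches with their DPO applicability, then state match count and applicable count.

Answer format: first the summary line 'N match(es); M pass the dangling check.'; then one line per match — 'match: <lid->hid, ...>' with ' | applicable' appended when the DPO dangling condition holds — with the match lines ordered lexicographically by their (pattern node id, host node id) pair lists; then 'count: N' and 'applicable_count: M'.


0 match(es); 0 pass the dangling check.
count: 0
applicable_count: 0


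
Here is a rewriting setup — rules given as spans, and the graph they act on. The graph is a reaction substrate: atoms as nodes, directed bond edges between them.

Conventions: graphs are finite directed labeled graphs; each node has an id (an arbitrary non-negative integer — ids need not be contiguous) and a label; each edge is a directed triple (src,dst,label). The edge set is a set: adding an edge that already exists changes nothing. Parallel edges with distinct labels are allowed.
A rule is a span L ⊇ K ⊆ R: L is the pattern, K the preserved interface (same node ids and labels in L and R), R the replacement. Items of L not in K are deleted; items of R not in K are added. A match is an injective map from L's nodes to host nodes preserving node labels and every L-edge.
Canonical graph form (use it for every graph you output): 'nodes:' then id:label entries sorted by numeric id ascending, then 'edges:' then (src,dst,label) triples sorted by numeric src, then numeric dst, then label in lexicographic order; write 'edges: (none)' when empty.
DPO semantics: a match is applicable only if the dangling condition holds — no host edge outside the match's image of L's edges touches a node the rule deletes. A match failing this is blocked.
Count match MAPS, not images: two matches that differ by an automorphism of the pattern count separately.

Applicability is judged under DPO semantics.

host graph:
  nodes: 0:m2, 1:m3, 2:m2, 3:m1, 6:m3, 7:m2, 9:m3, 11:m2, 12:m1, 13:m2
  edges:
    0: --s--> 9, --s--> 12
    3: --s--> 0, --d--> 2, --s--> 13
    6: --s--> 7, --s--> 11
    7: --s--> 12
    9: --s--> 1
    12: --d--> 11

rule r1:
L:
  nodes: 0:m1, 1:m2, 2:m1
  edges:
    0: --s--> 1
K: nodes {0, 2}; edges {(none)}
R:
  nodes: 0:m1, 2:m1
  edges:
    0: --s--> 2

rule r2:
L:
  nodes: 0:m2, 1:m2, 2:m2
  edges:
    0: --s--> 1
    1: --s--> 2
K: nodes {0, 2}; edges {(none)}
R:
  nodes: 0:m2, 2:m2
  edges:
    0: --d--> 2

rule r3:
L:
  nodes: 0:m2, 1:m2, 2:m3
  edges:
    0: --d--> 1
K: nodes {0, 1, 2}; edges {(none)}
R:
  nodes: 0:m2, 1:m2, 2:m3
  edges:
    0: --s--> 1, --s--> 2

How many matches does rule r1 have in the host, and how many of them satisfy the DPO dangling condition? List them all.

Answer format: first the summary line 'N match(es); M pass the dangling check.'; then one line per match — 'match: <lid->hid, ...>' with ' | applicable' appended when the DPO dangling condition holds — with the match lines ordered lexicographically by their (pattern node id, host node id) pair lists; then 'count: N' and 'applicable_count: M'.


2 match(es); 1 pass the dangling check.
match: 0->3, 1->0, 2->12
match: 0->3, 1->13, 2->12 | applicable
count: 2
applicable_count: 1


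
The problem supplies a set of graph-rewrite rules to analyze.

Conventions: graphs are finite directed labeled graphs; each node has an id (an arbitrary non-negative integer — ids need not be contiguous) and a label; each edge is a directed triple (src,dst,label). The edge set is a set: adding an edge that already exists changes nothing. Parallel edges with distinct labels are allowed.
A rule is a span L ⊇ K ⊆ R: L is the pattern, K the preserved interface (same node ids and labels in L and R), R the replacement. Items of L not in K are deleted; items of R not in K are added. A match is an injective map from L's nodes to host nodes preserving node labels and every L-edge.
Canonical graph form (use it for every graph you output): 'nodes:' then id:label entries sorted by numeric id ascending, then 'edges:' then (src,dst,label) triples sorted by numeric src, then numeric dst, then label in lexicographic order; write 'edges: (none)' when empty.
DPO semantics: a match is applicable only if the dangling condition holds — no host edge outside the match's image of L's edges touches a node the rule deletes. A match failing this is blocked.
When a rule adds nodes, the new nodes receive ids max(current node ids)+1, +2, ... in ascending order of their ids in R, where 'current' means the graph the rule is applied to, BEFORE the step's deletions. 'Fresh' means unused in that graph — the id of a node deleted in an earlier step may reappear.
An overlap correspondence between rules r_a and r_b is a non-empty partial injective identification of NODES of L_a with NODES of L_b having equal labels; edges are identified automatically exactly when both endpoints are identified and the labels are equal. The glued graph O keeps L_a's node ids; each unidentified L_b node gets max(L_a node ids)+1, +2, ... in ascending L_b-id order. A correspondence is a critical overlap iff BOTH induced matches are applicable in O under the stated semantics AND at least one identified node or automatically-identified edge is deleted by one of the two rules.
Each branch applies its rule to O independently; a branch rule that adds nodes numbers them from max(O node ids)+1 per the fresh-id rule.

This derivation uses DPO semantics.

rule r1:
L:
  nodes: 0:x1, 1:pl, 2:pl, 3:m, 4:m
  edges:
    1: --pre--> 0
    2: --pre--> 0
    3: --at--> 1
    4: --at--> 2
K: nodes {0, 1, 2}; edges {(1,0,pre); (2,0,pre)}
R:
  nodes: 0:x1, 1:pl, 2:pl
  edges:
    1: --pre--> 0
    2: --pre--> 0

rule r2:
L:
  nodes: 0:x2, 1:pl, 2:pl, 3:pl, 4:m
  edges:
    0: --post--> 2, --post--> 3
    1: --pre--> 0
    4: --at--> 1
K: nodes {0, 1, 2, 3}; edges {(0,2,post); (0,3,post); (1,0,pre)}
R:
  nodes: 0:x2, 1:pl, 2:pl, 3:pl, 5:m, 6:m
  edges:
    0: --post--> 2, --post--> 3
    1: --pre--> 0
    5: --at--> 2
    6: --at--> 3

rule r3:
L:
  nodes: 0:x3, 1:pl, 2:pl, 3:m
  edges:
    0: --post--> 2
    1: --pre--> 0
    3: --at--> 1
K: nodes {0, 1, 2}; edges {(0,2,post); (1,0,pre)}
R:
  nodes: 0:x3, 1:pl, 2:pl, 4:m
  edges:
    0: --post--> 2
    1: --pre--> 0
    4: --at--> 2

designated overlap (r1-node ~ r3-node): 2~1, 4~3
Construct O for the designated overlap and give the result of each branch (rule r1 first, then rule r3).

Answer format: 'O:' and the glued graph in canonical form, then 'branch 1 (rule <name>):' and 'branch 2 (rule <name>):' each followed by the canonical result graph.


O:
nodes: 0:x1, 1:pl, 2:pl, 3:m, 4:m, 5:x3, 6:pl
edges: (1,0,pre); (2,0,pre); (2,5,pre); (3,1,at); (4,2,at); (5,6,post)
branch 1 (rule r1):
nodes: 0:x1, 1:pl, 2:pl, 5:x3, 6:pl
edges: (1,0,pre); (2,0,pre); (2,5,pre); (5,6,post)
branch 2 (rule r3):
nodes: 0:x1, 1:pl, 2:pl, 3:m, 5:x3, 6:pl, 7:m
edges: (1,0,pre); (2,0,pre); (2,5,pre); (3,1,at); (5,6,post); (7,6,at)


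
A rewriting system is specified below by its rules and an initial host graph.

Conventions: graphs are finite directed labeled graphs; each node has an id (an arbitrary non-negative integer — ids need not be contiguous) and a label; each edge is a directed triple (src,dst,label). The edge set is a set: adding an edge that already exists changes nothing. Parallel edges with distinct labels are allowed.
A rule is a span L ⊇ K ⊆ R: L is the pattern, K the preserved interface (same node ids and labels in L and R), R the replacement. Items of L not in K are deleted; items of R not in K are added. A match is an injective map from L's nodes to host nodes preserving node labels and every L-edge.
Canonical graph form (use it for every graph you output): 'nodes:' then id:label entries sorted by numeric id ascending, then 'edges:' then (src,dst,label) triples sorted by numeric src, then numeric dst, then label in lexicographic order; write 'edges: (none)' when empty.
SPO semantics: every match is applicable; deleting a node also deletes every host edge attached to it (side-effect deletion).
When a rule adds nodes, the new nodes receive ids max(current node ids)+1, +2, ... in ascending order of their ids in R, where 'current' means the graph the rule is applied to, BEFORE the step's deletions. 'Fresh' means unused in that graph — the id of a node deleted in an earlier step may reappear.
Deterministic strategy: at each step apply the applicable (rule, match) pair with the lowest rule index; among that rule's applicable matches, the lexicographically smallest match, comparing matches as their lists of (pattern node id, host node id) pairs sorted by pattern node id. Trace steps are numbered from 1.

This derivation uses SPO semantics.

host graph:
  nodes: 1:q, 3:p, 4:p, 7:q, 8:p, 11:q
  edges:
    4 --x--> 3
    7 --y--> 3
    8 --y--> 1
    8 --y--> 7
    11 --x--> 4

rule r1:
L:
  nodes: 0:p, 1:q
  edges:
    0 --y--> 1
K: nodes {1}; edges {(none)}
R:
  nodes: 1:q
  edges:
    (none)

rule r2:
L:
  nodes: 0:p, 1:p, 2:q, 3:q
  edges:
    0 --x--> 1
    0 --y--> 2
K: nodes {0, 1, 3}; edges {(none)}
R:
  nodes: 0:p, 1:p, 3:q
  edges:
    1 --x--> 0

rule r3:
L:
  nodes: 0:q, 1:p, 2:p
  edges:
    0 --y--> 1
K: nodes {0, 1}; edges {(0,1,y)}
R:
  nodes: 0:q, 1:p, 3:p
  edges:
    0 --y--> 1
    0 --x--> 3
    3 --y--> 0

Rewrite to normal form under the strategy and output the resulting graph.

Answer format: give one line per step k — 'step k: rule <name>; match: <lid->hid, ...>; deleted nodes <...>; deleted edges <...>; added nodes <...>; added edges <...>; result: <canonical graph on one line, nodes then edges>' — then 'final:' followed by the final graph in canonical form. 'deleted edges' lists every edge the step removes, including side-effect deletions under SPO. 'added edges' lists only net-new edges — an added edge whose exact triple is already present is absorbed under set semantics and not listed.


step 1: rule r1; match: 0->8, 1->1; deleted nodes 8; deleted edges (8,1,y); (8,7,y); added nodes (none); added edges (none); result: nodes: 1:q, 3:p, 4:p, 7:q, 11:q edges: (4,3,x); (7,3,y); (11,4,x)
step 2: rule r3; match: 0->7, 1->3, 2->4; deleted nodes 4; deleted edges (4,3,x); (11,4,x); added nodes 12; added edges (7,12,x); (12,7,y); result: nodes: 1:q, 3:p, 7:q, 11:q, 12:p edges: (7,3,y); (7,12,x); (12,7,y)
step 3: rule r1; match: 0->12, 1->7; deleted nodes 12; deleted edges (7,12,x); (12,7,y); added nodes (none); added edges (none); result: nodes: 1:q, 3:p, 7:q, 11:q edges: (7,3,y)
final:
nodes: 1:q, 3:p, 7:q, 11:q
edges: (7,3,y)


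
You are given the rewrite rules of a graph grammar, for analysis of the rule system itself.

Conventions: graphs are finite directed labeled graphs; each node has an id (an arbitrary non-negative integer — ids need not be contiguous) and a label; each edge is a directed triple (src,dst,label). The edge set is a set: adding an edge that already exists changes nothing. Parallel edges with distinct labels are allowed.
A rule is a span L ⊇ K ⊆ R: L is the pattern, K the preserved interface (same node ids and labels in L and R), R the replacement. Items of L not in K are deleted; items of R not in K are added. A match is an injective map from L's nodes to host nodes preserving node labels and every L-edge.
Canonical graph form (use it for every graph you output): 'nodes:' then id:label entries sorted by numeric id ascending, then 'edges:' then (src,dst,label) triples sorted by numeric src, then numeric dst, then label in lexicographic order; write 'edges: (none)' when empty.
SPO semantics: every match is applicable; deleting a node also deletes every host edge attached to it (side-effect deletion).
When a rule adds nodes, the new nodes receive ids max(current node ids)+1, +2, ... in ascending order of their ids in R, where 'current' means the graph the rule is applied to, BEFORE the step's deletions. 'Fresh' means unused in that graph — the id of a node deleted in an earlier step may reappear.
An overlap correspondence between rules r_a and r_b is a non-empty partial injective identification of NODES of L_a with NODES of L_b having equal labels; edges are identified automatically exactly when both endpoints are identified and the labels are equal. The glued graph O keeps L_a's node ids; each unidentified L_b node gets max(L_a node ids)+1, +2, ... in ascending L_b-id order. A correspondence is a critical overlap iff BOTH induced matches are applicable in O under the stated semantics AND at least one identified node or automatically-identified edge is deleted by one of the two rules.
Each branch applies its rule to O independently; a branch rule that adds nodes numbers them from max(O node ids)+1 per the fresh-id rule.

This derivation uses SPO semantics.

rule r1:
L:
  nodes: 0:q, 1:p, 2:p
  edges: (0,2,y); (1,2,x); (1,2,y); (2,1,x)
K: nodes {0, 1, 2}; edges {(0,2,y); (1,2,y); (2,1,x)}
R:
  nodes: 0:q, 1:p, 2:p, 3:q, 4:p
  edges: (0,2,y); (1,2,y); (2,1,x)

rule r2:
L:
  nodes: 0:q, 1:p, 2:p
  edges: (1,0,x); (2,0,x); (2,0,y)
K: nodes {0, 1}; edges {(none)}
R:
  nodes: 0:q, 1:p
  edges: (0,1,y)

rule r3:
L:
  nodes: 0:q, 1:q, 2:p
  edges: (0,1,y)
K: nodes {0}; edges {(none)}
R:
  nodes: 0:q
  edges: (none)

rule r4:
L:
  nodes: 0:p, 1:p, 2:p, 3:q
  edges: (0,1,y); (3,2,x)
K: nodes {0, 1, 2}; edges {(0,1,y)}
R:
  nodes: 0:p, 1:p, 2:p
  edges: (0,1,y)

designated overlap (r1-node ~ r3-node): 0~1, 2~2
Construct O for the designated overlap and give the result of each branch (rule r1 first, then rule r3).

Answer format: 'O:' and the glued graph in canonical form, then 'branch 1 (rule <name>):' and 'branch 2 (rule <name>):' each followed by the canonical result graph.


O:
nodes: 0:q, 1:p, 2:p, 3:q
edges: (0,2,y); (1,2,x); (1,2,y); (2,1,x); (3,0,y)
branch 1 (rule r1):
nodes: 0:q, 1:p, 2:p, 3:q, 4:q, 5:p
edges: (0,2,y); (1,2,y); (2,1,x); (3,0,y)
branch 2 (rule r3):
nodes: 1:p, 3:q
edges: (none)


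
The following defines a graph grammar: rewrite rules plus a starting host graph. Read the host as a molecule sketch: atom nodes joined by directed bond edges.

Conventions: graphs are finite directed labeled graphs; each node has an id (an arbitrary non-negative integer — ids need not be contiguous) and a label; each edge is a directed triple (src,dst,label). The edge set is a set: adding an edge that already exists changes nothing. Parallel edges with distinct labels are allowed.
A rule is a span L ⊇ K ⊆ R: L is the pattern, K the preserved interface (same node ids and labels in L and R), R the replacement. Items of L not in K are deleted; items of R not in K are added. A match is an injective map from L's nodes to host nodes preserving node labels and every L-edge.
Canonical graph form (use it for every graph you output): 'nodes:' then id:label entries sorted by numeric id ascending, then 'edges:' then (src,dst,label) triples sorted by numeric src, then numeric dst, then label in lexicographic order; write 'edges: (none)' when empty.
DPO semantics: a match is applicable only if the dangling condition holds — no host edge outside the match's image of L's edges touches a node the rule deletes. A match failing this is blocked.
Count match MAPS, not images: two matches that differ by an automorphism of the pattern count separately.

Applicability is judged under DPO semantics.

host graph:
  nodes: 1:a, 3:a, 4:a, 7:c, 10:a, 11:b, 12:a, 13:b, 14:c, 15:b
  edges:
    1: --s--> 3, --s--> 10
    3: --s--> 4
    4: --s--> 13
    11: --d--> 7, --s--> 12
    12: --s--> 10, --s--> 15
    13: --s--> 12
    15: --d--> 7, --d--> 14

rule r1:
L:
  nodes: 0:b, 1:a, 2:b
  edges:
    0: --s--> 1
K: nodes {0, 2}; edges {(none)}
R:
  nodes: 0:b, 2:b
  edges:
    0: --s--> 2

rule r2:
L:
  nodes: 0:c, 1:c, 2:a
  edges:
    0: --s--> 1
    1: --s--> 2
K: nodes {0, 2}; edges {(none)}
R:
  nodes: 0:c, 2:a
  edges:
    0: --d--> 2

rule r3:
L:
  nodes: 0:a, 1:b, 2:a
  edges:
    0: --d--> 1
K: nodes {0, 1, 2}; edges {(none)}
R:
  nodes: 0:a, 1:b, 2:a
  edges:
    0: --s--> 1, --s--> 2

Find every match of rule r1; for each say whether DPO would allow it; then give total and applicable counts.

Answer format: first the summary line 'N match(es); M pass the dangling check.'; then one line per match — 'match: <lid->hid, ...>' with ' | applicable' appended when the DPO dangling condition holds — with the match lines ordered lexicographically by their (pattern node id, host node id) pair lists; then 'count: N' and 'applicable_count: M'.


4 match(es); 0 pass the dangling check.
match: 0->11, 1->12, 2->13
match: 0->11, 1->12, 2->15
match: 0->13, 1->12, 2->11
match: 0->13, 1->12, 2->15
count: 4
applicable_count: 0


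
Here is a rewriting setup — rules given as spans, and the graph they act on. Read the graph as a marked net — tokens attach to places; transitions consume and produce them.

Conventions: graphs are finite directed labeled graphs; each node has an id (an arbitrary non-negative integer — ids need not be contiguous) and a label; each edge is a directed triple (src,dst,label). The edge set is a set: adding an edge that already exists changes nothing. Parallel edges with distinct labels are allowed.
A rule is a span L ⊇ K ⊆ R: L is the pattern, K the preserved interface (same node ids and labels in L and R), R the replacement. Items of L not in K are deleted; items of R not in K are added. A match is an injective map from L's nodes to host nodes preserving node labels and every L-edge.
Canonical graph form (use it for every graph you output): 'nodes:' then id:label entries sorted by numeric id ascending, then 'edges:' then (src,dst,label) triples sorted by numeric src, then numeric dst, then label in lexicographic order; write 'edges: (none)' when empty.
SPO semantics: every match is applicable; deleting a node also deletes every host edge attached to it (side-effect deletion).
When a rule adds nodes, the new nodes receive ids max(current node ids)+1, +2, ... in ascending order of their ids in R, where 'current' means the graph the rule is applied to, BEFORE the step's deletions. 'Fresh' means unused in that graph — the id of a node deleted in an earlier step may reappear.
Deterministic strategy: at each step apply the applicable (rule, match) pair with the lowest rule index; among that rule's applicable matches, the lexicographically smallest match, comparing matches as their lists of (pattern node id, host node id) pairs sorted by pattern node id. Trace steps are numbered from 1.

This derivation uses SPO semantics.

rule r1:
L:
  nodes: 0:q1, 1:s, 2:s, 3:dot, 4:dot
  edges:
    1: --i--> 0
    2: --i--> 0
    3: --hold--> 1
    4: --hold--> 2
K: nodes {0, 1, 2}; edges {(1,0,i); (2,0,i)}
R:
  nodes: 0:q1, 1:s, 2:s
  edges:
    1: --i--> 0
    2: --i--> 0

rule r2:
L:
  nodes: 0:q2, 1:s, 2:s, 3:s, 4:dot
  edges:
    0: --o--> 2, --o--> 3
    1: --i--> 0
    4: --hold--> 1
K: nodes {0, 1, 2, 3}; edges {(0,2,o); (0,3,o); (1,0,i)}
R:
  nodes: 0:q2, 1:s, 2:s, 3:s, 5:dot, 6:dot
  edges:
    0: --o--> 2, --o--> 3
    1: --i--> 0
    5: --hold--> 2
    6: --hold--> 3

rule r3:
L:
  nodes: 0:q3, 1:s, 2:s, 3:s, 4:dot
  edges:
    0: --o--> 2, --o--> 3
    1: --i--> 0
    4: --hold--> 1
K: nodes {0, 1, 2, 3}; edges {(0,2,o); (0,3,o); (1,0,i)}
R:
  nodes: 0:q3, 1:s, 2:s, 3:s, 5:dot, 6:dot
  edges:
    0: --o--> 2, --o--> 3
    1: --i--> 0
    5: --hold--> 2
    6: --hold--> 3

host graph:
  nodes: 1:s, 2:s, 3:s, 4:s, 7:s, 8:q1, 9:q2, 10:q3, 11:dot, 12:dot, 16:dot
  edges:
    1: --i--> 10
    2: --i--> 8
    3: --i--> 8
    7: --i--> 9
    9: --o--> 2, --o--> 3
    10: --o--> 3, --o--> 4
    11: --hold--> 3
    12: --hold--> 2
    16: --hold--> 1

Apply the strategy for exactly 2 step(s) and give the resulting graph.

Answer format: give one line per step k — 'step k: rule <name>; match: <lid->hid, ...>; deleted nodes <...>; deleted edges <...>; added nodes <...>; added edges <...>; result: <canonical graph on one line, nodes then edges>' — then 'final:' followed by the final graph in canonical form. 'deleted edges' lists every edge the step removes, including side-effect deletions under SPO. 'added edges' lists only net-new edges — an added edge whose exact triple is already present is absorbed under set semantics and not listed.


step 1: rule r1; match: 0->8, 1->2, 2->3, 3->12, 4->11; deleted nodes 11, 12; deleted edges (11,3,hold); (12,2,hold); added nodes (none); added edges (none); result: nodes: 1:s, 2:s, 3:s, 4:s, 7:s, 8:q1, 9:q2, 10:q3, 16:dot edges: (1,10,i); (2,8,i); (3,8,i); (7,9,i); (9,2,o); (9,3,o); (10,3,o); (10,4,o); (16,1,hold)
step 2: rule r3; match: 0->10, 1->1, 2->3, 3->4, 4->16; deleted nodes 16; deleted edges (16,1,hold); added nodes 17, 18; added edges (17,3,hold); (18,4,hold); result: nodes: 1:s, 2:s, 3:s, 4:s, 7:s, 8:q1, 9:q2, 10:q3, 17:dot, 18:dot edges: (1,10,i); (2,8,i); (3,8,i); (7,9,i); (9,2,o); (9,3,o); (10,3,o); (10,4,o); (17,3,hold); (18,4,hold)
final:
nodes: 1:s, 2:s, 3:s, 4:s, 7:s, 8:q1, 9:q2, 10:q3, 17:dot, 18:dot
edges: (1,10,i); (2,8,i); (3,8,i); (7,9,i); (9,2,o); (9,3,o); (10,3,o); (10,4,o); (17,3,hold); (18,4,hold)


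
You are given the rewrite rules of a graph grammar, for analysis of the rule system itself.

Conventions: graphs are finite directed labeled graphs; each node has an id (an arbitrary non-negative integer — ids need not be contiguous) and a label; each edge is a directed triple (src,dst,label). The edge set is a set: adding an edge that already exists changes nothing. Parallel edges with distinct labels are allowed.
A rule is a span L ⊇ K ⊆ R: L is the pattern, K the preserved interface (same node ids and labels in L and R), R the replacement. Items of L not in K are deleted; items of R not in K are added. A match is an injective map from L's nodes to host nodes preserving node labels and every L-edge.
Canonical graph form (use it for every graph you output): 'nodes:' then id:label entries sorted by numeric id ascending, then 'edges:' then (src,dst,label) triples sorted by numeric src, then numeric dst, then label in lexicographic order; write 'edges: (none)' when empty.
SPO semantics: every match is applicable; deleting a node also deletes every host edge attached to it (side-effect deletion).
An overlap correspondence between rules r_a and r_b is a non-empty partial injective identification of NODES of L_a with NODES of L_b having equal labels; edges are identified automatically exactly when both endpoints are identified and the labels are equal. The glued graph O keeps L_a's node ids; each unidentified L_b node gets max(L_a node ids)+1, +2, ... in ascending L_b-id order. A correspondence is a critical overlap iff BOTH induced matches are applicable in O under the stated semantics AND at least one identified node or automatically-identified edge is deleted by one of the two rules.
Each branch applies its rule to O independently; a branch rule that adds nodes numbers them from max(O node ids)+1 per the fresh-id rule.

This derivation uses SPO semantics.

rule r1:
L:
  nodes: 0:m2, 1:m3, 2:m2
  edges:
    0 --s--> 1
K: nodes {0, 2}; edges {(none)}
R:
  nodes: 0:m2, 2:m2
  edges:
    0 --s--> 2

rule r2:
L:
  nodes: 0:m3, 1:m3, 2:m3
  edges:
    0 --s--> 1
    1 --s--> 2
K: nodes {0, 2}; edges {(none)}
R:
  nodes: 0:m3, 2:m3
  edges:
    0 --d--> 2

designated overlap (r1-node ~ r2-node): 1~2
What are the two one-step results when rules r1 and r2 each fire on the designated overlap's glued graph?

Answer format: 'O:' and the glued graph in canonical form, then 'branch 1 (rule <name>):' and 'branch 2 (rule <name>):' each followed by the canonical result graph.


O:
nodes: 0:m2, 1:m3, 2:m2, 3:m3, 4:m3
edges: (0,1,s); (3,4,s); (4,1,s)
branch 1 (rule r1):
nodes: 0:m2, 2:m2, 3:m3, 4:m3
edges: (0,2,s); (3,4,s)
branch 2 (rule r2):
nodes: 0:m2, 1:m3, 2:m2, 3:m3
edges: (0,1,s); (3,1,d)


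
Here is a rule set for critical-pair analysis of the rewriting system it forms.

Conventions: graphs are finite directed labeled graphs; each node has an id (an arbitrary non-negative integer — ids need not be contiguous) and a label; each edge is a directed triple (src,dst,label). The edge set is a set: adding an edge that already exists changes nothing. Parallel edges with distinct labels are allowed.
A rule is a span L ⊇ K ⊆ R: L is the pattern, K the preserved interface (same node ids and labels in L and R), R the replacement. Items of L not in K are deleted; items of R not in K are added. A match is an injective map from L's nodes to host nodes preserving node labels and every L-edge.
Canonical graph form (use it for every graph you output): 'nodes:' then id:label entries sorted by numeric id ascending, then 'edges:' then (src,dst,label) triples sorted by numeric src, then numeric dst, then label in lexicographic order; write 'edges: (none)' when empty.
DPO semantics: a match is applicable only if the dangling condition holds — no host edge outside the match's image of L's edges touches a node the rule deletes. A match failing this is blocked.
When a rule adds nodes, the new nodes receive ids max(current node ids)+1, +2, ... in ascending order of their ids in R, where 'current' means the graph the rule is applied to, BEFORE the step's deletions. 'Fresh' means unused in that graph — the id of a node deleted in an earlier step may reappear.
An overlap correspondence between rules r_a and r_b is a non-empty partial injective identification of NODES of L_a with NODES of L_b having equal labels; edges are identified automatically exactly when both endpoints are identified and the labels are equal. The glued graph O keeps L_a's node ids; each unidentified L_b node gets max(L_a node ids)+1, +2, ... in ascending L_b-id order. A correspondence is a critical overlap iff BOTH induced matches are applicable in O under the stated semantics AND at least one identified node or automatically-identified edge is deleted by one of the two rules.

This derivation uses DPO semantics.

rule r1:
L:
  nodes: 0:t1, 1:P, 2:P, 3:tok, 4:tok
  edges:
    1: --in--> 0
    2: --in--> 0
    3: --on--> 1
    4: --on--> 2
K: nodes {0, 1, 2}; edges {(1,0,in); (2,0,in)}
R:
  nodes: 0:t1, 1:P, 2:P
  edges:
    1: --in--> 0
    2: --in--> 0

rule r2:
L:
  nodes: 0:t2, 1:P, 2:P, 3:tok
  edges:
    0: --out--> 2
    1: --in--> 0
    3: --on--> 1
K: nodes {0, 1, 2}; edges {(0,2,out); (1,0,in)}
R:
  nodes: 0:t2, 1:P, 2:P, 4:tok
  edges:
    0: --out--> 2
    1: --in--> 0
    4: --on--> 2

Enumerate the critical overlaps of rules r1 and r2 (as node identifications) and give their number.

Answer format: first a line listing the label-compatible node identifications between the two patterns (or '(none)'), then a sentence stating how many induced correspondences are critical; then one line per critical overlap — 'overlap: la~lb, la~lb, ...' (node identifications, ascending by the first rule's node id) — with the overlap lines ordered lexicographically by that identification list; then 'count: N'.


label-compatible node identifications between L(r1) and L(r2): 1~1, 1~2, 2~1, 2~2, 3~3, 4~3
4 of the induced correspondences are critical overlaps of r1 and r2.
overlap: 1~1, 2~2, 3~3
overlap: 1~1, 3~3
overlap: 1~2, 2~1, 4~3
overlap: 2~1, 4~3
count: 4


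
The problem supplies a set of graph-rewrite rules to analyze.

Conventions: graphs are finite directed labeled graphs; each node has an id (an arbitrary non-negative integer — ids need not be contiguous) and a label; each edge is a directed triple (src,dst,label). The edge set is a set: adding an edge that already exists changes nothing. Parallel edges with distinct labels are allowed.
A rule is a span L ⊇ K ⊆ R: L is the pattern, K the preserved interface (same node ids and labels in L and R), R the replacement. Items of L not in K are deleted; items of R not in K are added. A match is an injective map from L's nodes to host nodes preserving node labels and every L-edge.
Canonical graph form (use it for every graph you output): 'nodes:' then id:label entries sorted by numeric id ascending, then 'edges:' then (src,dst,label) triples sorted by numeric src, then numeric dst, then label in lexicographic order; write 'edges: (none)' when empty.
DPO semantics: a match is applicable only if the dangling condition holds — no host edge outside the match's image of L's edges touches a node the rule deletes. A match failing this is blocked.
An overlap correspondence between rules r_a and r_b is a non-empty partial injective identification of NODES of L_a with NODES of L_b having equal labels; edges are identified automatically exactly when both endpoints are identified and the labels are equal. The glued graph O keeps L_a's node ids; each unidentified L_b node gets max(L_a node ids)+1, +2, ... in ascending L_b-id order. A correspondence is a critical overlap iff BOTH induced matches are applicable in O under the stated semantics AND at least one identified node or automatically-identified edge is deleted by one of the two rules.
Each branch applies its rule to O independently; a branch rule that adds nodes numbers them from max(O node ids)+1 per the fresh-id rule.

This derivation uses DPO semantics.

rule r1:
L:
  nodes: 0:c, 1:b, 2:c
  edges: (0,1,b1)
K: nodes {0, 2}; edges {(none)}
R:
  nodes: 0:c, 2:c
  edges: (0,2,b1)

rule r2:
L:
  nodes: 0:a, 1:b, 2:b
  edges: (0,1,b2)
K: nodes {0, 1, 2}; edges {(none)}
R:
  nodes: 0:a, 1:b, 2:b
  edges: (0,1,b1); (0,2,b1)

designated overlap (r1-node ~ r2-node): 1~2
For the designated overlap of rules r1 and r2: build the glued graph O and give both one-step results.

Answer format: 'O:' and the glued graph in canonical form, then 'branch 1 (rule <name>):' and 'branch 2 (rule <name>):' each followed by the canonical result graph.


O:
nodes: 0:c, 1:b, 2:c, 3:a, 4:b
edges: (0,1,b1); (3,4,b2)
branch 1 (rule r1):
nodes: 0:c, 2:c, 3:a, 4:b
edges: (0,2,b1); (3,4,b2)
branch 2 (rule r2):
nodes: 0:c, 1:b, 2:c, 3:a, 4:b
edges: (0,1,b1); (3,1,b1); (3,4,b1)


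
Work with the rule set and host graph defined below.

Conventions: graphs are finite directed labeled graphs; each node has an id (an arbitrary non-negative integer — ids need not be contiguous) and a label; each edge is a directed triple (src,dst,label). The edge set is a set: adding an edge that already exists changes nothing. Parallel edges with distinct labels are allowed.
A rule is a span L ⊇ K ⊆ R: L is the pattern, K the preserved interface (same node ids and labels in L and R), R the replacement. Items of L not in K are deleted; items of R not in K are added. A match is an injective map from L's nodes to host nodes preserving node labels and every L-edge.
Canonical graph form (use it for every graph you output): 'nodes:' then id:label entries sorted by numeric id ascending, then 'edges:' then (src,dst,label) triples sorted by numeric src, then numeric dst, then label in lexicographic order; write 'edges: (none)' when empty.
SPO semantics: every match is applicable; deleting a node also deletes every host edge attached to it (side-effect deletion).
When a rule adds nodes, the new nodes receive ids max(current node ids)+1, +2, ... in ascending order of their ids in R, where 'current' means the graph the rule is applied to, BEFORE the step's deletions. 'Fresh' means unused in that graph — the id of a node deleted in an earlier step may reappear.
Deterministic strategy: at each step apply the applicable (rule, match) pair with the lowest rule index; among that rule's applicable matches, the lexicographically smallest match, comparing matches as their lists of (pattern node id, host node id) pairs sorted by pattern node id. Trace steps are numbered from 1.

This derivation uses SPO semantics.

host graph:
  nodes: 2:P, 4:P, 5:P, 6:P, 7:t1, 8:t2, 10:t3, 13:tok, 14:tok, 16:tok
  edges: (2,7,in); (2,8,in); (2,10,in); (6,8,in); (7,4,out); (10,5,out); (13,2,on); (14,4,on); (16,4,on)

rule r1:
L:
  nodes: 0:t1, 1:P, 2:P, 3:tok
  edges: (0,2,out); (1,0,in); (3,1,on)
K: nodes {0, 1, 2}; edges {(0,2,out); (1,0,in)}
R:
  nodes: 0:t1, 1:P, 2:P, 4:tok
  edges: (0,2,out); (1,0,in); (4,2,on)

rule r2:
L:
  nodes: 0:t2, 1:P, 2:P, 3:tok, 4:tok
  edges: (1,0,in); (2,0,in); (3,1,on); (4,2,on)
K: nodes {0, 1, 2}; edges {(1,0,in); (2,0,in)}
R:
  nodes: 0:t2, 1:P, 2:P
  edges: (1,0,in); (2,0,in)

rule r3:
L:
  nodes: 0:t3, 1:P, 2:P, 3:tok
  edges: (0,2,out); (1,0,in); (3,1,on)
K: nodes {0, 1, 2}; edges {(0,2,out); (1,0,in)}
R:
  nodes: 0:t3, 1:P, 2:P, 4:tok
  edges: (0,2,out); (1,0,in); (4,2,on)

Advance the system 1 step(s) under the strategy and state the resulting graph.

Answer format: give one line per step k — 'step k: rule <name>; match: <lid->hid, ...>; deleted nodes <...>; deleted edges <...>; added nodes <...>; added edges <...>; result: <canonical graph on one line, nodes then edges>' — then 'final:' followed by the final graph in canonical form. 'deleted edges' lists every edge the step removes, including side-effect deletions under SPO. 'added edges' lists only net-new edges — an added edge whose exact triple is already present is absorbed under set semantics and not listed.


step 1: rule r1; match: 0->7, 1->2, 2->4, 3->13; deleted nodes 13; deleted edges (13,2,on); added nodes 17; added edges (17,4,on); result: nodes: 2:P, 4:P, 5:P, 6:P, 7:t1, 8:t2, 10:t3, 14:tok, 16:tok, 17:tok edges: (2,7,in); (2,8,in); (2,10,in); (6,8,in); (7,4,out); (10,5,out); (14,4,on); (16,4,on); (17,4,on)
final:
nodes: 2:P, 4:P, 5:P, 6:P, 7:t1, 8:t2, 10:t3, 14:tok, 16:tok, 17:tok
edges: (2,7,in); (2,8,in); (2,10,in); (6,8,in); (7,4,out); (10,5,out); (14,4,on); (16,4,on); (17,4,on)
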